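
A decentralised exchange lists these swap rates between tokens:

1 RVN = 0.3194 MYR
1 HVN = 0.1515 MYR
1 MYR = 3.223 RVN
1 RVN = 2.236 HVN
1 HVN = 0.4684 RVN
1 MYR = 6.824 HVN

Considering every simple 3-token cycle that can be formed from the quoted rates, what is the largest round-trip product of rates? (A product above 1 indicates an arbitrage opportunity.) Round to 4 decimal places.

1.0918

HVN→MYR→RVN→HVN: 0.1515 × 3.223 × 2.236 = 1.09180
HVN→RVN→MYR→HVN: 0.4684 × 0.3194 × 6.824 = 1.02092
Maximum is HVN→MYR→RVN→HVN at 1.0918; arbitrage exists.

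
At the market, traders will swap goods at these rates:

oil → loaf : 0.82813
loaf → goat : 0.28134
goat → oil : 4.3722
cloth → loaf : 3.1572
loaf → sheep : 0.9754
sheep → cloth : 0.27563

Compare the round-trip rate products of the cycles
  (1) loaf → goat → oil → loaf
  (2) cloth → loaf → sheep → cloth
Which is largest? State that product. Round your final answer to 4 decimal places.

1.0187

(1) 0.28134 × 4.3722 × 0.82813 = 1.01866
(2) 3.1572 × 0.9754 × 0.27563 = 0.84881
Highest is cycle (1) at 1.0187 (>1, arbitrage).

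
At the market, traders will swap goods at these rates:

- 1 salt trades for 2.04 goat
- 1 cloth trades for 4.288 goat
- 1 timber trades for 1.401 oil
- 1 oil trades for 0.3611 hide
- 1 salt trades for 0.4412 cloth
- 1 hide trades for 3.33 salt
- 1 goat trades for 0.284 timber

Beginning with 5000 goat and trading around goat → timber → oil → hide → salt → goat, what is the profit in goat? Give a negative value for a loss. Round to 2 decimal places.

-119.90

5000 goat × 0.284 = 1420 timber
1420 timber × 1.401 = 1989.42 oil
1989.42 oil × 0.3611 = 718.379562 hide
718.379562 hide × 3.33 = 2392.20394146 salt
2392.20394146 salt × 2.04 = 4880.0960405784 goat
Net change: 4880.0960405784 − 5000 = -119.9039594216 goat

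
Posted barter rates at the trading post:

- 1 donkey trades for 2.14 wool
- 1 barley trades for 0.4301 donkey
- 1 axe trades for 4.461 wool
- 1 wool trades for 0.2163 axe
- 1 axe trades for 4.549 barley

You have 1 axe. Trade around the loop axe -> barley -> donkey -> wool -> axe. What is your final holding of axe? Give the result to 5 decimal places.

0.90564

1 axe × 4.549 = 4.549 barley
4.549 barley × 0.4301 = 1.9565249 donkey
1.9565249 donkey × 2.14 = 4.186963286 wool
4.186963286 wool × 0.2163 = 0.9056401587618 axe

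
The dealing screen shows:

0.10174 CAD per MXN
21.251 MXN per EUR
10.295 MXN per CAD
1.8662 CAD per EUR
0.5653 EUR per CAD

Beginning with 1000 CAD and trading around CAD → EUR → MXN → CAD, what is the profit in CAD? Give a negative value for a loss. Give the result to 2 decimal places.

1000 CAD × 0.5653 = 565.3 EUR
565.3 EUR × 21.251 = 12013.1903 MXN
12013.1903 MXN × 0.10174 = 1222.221981122 CAD
Net change: 1222.221981122 − 1000 = 222.221981122 CAD

222.22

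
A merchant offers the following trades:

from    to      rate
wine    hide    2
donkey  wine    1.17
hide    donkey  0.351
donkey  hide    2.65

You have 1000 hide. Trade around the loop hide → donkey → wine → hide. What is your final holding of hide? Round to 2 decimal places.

821.34

1000 hide × 0.351 = 351 donkey
351 donkey × 1.17 = 410.67 wine
410.67 wine × 2 = 821.34 hide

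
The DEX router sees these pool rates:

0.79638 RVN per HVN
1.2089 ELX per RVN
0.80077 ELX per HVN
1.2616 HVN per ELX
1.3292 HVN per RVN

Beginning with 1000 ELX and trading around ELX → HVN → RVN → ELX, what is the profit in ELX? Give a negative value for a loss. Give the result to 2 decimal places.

1000 ELX × 1.2616 = 1261.6 HVN
1261.6 HVN × 0.79638 = 1004.713008 RVN
1004.713008 RVN × 1.2089 = 1214.5975553712 ELX
Net change: 1214.5975553712 − 1000 = 214.5975553712 ELX

214.60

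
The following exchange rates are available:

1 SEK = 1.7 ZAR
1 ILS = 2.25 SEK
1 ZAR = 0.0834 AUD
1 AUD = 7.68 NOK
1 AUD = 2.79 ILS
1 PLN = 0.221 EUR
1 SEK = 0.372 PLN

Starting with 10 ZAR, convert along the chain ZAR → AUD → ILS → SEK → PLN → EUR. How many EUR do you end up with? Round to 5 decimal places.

10 ZAR × 0.0834 = 0.834 AUD
0.834 AUD × 2.79 = 2.32686 ILS
2.32686 ILS × 2.25 = 5.235435 SEK
5.235435 SEK × 0.372 = 1.94758182 PLN
1.94758182 PLN × 0.221 = 0.43041558222 EUR

0.43042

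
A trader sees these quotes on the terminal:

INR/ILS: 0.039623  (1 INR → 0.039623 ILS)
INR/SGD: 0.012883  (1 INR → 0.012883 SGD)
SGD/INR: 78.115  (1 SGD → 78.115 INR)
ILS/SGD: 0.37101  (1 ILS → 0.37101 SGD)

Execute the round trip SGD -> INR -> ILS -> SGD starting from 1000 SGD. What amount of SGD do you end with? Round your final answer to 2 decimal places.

1148.33

1000 SGD × 78.115 = 78115 INR
78115 INR × 0.039623 = 3095.150645 ILS
3095.150645 ILS × 0.37101 = 1148.33184080145 SGD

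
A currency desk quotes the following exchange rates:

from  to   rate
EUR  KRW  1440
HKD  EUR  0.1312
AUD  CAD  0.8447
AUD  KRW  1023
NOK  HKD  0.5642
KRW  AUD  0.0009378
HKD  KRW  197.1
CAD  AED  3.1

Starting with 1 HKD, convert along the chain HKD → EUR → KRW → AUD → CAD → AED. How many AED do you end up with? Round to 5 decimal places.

0.46395

1 HKD × 0.1312 = 0.1312 EUR
0.1312 EUR × 1440 = 188.928 KRW
188.928 KRW × 0.0009378 = 0.1771766784 AUD
0.1771766784 AUD × 0.8447 = 0.14966114024448 CAD
0.14966114024448 CAD × 3.1 = 0.463949534757888 AED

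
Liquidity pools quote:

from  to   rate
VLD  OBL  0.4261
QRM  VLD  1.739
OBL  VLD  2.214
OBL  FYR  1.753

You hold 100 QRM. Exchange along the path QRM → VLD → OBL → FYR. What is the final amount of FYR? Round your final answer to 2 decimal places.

100 QRM × 1.739 = 173.9 VLD
173.9 VLD × 0.4261 = 74.09879 OBL
74.09879 OBL × 1.753 = 129.89517887 FYR

129.90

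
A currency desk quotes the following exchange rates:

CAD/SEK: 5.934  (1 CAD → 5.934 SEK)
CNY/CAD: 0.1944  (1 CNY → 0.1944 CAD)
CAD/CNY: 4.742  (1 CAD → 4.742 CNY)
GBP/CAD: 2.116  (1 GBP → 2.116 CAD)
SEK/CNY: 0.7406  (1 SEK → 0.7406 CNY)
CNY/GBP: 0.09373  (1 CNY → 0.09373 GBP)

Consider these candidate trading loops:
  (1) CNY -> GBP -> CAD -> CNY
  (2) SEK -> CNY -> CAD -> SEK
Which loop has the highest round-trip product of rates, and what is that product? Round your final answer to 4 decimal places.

(1) 0.09373 × 2.116 × 4.742 = 0.94049
(2) 0.7406 × 0.1944 × 5.934 = 0.85433
Highest is cycle (1) at 0.9405 (≤1, no arbitrage).

0.9405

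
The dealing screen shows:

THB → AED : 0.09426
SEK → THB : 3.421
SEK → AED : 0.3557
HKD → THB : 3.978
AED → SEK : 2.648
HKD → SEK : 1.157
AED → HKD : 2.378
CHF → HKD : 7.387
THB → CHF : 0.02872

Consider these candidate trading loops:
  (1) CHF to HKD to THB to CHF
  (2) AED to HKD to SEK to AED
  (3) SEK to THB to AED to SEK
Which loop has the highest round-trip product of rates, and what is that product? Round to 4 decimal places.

(1) 7.387 × 3.978 × 0.02872 = 0.84395
(2) 2.378 × 1.157 × 0.3557 = 0.97865
(3) 3.421 × 0.09426 × 2.648 = 0.85388
Highest is cycle (2) at 0.9787 (≤1, no arbitrage).

0.9787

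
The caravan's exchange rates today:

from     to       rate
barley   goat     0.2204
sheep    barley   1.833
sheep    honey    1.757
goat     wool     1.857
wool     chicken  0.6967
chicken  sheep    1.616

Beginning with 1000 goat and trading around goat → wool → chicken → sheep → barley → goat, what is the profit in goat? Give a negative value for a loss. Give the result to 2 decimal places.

-155.36

1000 goat × 1.857 = 1857 wool
1857 wool × 0.6967 = 1293.7719 chicken
1293.7719 chicken × 1.616 = 2090.7353904 sheep
2090.7353904 sheep × 1.833 = 3832.3179706032 barley
3832.3179706032 barley × 0.2204 = 844.64288072094528 goat
Net change: 844.64288072094528 − 1000 = -155.35711927905472 goat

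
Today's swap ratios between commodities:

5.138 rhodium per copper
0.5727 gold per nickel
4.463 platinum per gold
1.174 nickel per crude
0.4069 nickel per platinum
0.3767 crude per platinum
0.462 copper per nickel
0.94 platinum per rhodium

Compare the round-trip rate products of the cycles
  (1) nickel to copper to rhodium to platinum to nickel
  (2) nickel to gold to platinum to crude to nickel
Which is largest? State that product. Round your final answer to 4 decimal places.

1.1304

(1) 0.462 × 5.138 × 0.94 × 0.4069 = 0.90793
(2) 0.5727 × 4.463 × 0.3767 × 1.174 = 1.13036
Highest is cycle (2) at 1.1304 (>1, arbitrage).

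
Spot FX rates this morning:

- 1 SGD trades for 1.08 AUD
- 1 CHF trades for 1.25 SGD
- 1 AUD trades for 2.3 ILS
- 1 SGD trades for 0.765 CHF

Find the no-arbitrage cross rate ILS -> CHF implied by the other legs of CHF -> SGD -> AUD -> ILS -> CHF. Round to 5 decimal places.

0.32206

Known legs of the cycle: 1.25 × 1.08 × 2.3 = 3.105
For no arbitrage the full-cycle product must be 1, so the missing rate is 1 / 3.105 ≈ 0.3220612.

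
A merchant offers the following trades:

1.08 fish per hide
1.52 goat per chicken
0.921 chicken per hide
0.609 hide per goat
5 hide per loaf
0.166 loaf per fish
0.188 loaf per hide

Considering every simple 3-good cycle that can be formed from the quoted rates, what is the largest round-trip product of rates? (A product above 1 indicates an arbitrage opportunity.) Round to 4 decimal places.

0.8964

fish→loaf→hide→fish: 0.166 × 5 × 1.08 = 0.89640
chicken→goat→hide→chicken: 1.52 × 0.609 × 0.921 = 0.85255
Maximum is fish→loaf→hide→fish at 0.8964; no arbitrage — every cycle loses value.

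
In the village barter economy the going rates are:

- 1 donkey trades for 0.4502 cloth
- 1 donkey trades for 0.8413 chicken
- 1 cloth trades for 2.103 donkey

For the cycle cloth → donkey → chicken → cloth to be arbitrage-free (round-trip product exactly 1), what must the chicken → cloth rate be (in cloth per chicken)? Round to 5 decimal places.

Known legs of the cycle: 2.103 × 0.8413 = 1.7692539
For no arbitrage the full-cycle product must be 1, so the missing rate is 1 / 1.7692539 ≈ 0.5652100.

0.56521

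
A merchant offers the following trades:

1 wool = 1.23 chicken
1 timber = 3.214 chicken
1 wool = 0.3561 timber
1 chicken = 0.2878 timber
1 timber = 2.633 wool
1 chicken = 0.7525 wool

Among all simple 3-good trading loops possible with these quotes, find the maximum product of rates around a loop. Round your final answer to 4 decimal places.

0.9321

chicken→timber→wool→chicken: 0.2878 × 2.633 × 1.23 = 0.93207
chicken→wool→timber→chicken: 0.7525 × 0.3561 × 3.214 = 0.86124
Maximum is chicken→timber→wool→chicken at 0.9321; no arbitrage — every cycle loses value.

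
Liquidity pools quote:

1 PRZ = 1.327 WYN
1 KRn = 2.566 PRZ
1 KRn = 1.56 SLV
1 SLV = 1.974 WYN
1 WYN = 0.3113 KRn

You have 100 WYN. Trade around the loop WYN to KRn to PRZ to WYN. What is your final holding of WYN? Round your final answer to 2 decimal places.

106.00

100 WYN × 0.3113 = 31.13 KRn
31.13 KRn × 2.566 = 79.87958 PRZ
79.87958 PRZ × 1.327 = 106.00020266 WYN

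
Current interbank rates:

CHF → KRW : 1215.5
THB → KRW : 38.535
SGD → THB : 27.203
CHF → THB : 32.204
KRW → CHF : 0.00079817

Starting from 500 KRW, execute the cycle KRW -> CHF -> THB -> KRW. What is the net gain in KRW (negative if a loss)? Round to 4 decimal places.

500 KRW × 0.00079817 = 0.399085 CHF
0.399085 CHF × 32.204 = 12.85213334 THB
12.85213334 THB × 38.535 = 495.2569582569 KRW
Net change: 495.2569582569 − 500 = -4.7430417431 KRW

-4.7430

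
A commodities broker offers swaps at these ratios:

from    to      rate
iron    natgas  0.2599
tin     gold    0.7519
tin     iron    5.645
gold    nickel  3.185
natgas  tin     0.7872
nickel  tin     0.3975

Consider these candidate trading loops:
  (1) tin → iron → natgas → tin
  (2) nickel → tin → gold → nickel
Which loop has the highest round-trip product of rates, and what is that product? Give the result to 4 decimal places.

1.1549

(1) 5.645 × 0.2599 × 0.7872 = 1.15493
(2) 0.3975 × 0.7519 × 3.185 = 0.95193
Highest is cycle (1) at 1.1549 (>1, arbitrage).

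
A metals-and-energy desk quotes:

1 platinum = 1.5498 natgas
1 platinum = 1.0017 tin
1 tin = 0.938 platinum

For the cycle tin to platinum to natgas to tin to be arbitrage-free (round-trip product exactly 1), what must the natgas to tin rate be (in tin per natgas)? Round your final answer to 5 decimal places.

Known legs of the cycle: 0.938 × 1.5498 = 1.4537124
For no arbitrage the full-cycle product must be 1, so the missing rate is 1 / 1.4537124 ≈ 0.6878940.

0.68789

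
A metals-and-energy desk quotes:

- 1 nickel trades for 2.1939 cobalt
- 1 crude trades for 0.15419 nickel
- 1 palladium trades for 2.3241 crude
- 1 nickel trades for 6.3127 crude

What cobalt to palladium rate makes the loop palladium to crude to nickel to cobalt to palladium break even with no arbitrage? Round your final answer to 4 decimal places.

1.2720

Known legs of the cycle: 2.3241 × 0.15419 × 2.1939 = 0.7861906006281
For no arbitrage the full-cycle product must be 1, so the missing rate is 1 / 0.7861906006281 ≈ 1.271956.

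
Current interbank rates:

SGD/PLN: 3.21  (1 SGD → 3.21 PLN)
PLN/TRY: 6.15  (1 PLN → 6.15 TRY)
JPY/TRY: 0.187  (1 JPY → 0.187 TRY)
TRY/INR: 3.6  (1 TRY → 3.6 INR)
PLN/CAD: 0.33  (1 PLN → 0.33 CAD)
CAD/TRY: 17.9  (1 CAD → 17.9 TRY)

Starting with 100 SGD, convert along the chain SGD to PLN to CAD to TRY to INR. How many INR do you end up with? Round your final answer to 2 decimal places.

100 SGD × 3.21 = 321 PLN
321 PLN × 0.33 = 105.93 CAD
105.93 CAD × 17.9 = 1896.147 TRY
1896.147 TRY × 3.6 = 6826.1292 INR

6826.13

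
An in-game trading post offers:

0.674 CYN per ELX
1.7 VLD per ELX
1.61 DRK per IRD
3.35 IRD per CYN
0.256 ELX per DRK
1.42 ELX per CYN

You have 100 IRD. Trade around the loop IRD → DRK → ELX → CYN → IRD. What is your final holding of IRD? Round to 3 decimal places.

100 IRD × 1.61 = 161 DRK
161 DRK × 0.256 = 41.216 ELX
41.216 ELX × 0.674 = 27.779584 CYN
27.779584 CYN × 3.35 = 93.0616064 IRD

93.062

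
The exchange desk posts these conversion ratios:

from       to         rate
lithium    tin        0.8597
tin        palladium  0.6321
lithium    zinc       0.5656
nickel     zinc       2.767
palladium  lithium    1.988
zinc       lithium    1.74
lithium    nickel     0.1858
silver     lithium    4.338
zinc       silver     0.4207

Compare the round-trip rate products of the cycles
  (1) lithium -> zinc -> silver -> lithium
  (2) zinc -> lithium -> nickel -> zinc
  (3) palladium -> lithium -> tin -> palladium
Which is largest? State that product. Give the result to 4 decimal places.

(1) 0.5656 × 0.4207 × 4.338 = 1.03222
(2) 1.74 × 0.1858 × 2.767 = 0.89455
(3) 1.988 × 0.8597 × 0.6321 = 1.08031
Highest is cycle (3) at 1.0803 (>1, arbitrage).

1.0803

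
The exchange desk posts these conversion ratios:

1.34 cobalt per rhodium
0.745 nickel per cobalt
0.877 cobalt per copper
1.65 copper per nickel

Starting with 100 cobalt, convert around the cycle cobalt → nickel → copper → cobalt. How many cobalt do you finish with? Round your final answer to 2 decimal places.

107.81

100 cobalt × 0.745 = 74.5 nickel
74.5 nickel × 1.65 = 122.925 copper
122.925 copper × 0.877 = 107.805225 cobalt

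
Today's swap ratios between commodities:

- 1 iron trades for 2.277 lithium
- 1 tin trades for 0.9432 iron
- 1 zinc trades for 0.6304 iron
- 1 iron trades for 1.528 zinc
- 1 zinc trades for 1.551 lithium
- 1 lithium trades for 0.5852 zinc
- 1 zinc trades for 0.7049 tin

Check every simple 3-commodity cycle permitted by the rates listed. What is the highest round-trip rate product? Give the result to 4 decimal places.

zinc→tin→iron→zinc: 0.7049 × 0.9432 × 1.528 = 1.01591
lithium→zinc→iron→lithium: 0.5852 × 0.6304 × 2.277 = 0.84001
Maximum is zinc→tin→iron→zinc at 1.0159; arbitrage exists.

1.0159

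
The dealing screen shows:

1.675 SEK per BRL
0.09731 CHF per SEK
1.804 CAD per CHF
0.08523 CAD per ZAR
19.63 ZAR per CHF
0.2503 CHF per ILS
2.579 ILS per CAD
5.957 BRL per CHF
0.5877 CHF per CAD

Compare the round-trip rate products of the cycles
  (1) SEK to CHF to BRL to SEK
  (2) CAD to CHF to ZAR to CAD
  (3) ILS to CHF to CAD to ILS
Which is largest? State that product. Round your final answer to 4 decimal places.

1.1645

(1) 0.09731 × 5.957 × 1.675 = 0.97096
(2) 0.5877 × 19.63 × 0.08523 = 0.98326
(3) 0.2503 × 1.804 × 2.579 = 1.16452
Highest is cycle (3) at 1.1645 (>1, arbitrage).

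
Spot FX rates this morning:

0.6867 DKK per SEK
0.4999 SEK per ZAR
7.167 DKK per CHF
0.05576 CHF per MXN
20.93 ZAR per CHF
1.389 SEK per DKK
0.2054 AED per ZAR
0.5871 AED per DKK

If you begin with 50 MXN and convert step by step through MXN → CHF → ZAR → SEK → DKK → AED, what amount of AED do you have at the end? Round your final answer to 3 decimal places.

11.760

50 MXN × 0.05576 = 2.788 CHF
2.788 CHF × 20.93 = 58.35284 ZAR
58.35284 ZAR × 0.4999 = 29.170584716 SEK
29.170584716 SEK × 0.6867 = 20.0314405244772 DKK
20.0314405244772 DKK × 0.5871 = 11.76045873192056412 AED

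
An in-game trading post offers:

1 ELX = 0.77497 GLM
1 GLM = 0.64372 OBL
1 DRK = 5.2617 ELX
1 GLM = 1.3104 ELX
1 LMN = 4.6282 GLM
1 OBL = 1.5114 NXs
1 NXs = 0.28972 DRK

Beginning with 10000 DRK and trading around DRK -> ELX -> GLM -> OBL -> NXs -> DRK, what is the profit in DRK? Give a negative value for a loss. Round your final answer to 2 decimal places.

10000 DRK × 5.2617 = 52617 ELX
52617 ELX × 0.77497 = 40776.59649 GLM
40776.59649 GLM × 0.64372 = 26248.7106925428 OBL
26248.7106925428 OBL × 1.5114 = 39672.30134070918792 NXs
39672.30134070918792 NXs × 0.28972 = 11493.8591444302659241824 DRK
Net change: 11493.8591444302659241824 − 10000 = 1493.8591444302659241824 DRK

1493.86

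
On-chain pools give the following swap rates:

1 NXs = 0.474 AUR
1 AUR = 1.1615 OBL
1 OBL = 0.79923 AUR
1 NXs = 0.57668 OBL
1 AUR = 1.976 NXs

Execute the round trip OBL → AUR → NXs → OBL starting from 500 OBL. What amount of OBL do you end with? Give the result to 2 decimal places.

455.37

500 OBL × 0.79923 = 399.615 AUR
399.615 AUR × 1.976 = 789.63924 NXs
789.63924 NXs × 0.57668 = 455.3691569232 OBL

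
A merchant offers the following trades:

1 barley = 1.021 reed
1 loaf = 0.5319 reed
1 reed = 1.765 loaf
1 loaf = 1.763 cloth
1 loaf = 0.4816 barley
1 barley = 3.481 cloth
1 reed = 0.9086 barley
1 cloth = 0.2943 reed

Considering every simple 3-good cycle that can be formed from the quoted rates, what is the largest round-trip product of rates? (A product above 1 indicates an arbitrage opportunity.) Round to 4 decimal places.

0.9308

cloth→reed→barley→cloth: 0.2943 × 0.9086 × 3.481 = 0.93082
cloth→reed→loaf→cloth: 0.2943 × 1.765 × 1.763 = 0.91577
loaf→barley→reed→loaf: 0.4816 × 1.021 × 1.765 = 0.86787
Maximum is cloth→reed→barley→cloth at 0.9308; no arbitrage — every cycle loses value.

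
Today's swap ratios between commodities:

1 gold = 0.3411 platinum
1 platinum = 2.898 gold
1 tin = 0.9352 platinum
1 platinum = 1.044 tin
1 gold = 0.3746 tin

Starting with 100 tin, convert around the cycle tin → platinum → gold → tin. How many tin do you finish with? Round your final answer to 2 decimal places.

101.52

100 tin × 0.9352 = 93.52 platinum
93.52 platinum × 2.898 = 271.02096 gold
271.02096 gold × 0.3746 = 101.524451616 tin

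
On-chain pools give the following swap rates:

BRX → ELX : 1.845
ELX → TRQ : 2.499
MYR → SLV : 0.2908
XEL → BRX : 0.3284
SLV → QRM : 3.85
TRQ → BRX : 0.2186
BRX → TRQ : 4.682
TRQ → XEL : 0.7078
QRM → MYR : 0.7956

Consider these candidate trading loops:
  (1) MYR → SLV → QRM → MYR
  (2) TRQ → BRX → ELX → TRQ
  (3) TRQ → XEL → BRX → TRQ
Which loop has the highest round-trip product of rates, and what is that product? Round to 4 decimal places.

(1) 0.2908 × 3.85 × 0.7956 = 0.89074
(2) 0.2186 × 1.845 × 2.499 = 1.00789
(3) 0.7078 × 0.3284 × 4.682 = 1.08829
Highest is cycle (3) at 1.0883 (>1, arbitrage).

1.0883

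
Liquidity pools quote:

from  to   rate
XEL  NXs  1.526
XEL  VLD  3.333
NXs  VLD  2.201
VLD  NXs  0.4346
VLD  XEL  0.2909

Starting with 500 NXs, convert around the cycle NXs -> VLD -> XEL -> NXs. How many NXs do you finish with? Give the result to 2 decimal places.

500 NXs × 2.201 = 1100.5 VLD
1100.5 VLD × 0.2909 = 320.13545 XEL
320.13545 XEL × 1.526 = 488.5266967 NXs

488.53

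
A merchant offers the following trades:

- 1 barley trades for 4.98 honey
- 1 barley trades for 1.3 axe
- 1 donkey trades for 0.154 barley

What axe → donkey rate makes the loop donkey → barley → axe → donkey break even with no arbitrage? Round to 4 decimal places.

Known legs of the cycle: 0.154 × 1.3 = 0.2002
For no arbitrage the full-cycle product must be 1, so the missing rate is 1 / 0.2002 ≈ 4.995005.

4.9950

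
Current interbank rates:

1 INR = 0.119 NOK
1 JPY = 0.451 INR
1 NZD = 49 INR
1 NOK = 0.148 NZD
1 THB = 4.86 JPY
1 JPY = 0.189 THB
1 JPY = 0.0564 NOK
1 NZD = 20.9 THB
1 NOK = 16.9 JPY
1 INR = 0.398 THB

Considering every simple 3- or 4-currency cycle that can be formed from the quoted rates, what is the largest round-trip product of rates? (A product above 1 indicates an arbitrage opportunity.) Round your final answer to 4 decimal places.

INR→NOK→JPY→INR: 0.119 × 16.9 × 0.451 = 0.90701
INR→THB→JPY→INR: 0.398 × 4.86 × 0.451 = 0.87236
INR→NOK→NZD→INR: 0.119 × 0.148 × 49 = 0.86299
NOK→NZD→THB→JPY→NOK: 0.148 × 20.9 × 4.86 × 0.0564 = 0.84786
Maximum is INR→NOK→JPY→INR at 0.9070; no arbitrage — every cycle loses value.

0.9070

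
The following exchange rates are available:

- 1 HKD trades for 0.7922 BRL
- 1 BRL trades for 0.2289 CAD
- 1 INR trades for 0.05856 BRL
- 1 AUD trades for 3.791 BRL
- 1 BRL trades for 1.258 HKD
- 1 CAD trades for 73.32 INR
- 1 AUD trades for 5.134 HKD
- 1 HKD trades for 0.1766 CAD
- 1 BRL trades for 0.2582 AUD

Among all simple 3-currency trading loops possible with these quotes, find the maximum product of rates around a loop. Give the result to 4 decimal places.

HKD→BRL→AUD→HKD: 0.7922 × 0.2582 × 5.134 = 1.05014
BRL→CAD→INR→BRL: 0.2289 × 73.32 × 0.05856 = 0.98281
Maximum is HKD→BRL→AUD→HKD at 1.0501; arbitrage exists.

1.0501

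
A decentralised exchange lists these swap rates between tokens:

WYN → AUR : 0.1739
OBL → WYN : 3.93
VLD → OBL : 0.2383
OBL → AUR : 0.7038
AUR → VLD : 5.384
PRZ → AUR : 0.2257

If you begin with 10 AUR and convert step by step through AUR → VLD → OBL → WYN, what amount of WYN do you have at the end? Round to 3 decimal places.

50.422

10 AUR × 5.384 = 53.84 VLD
53.84 VLD × 0.2383 = 12.830072 OBL
12.830072 OBL × 3.93 = 50.42218296 WYN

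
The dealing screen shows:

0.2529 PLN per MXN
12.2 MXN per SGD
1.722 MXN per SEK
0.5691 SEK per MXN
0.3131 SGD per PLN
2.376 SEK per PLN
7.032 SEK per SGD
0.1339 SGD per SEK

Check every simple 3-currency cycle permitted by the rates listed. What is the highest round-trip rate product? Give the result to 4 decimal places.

1.0347

MXN→PLN→SEK→MXN: 0.2529 × 2.376 × 1.722 = 1.03473
MXN→PLN→SGD→MXN: 0.2529 × 0.3131 × 12.2 = 0.96603
MXN→SEK→SGD→MXN: 0.5691 × 0.1339 × 12.2 = 0.92967
Maximum is MXN→PLN→SEK→MXN at 1.0347; arbitrage exists.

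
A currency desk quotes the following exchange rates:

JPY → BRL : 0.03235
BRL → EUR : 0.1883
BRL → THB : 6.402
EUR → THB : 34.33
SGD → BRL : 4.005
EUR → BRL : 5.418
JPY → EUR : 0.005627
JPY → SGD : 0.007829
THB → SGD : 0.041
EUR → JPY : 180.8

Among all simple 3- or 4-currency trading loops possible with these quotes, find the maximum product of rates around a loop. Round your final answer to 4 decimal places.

1.1013

JPY→BRL→EUR→JPY: 0.03235 × 0.1883 × 180.8 = 1.10134
SGD→BRL→EUR→JPY→SGD: 4.005 × 0.1883 × 180.8 × 0.007829 = 1.06747
SGD→BRL→EUR→THB→SGD: 4.005 × 0.1883 × 34.33 × 0.041 = 1.06148
SGD→BRL→THB→SGD: 4.005 × 6.402 × 0.041 = 1.05124
Maximum is JPY→BRL→EUR→JPY at 1.1013; arbitrage exists.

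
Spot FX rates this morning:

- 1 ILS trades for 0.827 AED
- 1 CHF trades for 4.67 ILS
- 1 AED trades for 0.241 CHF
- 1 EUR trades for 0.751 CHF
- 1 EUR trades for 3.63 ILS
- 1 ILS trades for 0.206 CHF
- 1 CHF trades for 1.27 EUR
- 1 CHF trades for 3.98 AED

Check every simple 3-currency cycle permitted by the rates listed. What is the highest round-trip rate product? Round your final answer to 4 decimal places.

0.9497

EUR→ILS→CHF→EUR: 3.63 × 0.206 × 1.27 = 0.94968
AED→CHF→ILS→AED: 0.241 × 4.67 × 0.827 = 0.93076
Maximum is EUR→ILS→CHF→EUR at 0.9497; no arbitrage — every cycle loses value.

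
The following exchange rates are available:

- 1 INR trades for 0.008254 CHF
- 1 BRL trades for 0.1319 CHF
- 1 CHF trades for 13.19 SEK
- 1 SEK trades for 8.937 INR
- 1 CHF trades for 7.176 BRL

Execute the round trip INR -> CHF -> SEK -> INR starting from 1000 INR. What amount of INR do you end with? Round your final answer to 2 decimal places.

1000 INR × 0.008254 = 8.254 CHF
8.254 CHF × 13.19 = 108.87026 SEK
108.87026 SEK × 8.937 = 972.97351362 INR

972.97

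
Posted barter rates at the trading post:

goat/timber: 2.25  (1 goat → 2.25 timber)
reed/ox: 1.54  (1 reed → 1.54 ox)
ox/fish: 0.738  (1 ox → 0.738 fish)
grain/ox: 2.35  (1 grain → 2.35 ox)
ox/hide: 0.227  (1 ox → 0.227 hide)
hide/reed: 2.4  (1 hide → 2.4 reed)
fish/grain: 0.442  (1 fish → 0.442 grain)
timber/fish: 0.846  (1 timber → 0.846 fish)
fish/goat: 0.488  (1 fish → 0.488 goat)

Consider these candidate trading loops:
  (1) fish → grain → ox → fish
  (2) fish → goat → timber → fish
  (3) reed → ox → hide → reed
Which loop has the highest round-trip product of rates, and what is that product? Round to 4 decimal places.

(1) 0.442 × 2.35 × 0.738 = 0.76656
(2) 0.488 × 2.25 × 0.846 = 0.92891
(3) 1.54 × 0.227 × 2.4 = 0.83899
Highest is cycle (2) at 0.9289 (≤1, no arbitrage).

0.9289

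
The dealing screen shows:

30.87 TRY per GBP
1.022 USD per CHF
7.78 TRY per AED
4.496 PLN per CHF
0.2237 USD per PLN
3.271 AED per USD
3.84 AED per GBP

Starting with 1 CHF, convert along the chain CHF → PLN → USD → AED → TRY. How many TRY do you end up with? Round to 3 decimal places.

1 CHF × 4.496 = 4.496 PLN
4.496 PLN × 0.2237 = 1.0057552 USD
1.0057552 USD × 3.271 = 3.2898252592 AED
3.2898252592 AED × 7.78 = 25.594840516576 TRY

25.595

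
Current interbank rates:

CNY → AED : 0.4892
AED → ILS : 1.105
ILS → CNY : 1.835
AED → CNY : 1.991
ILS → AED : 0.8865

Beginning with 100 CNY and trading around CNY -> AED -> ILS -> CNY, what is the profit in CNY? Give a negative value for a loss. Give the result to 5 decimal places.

-0.80614

100 CNY × 0.4892 = 48.92 AED
48.92 AED × 1.105 = 54.0566 ILS
54.0566 ILS × 1.835 = 99.193861 CNY
Net change: 99.193861 − 100 = -0.806139 CNY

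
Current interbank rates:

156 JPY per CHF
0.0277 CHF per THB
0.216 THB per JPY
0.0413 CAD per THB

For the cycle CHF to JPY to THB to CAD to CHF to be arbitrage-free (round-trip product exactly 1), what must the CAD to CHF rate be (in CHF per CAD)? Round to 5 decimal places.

Known legs of the cycle: 156 × 0.216 × 0.0413 = 1.3916448
For no arbitrage the full-cycle product must be 1, so the missing rate is 1 / 1.3916448 ≈ 0.7185742.

0.71857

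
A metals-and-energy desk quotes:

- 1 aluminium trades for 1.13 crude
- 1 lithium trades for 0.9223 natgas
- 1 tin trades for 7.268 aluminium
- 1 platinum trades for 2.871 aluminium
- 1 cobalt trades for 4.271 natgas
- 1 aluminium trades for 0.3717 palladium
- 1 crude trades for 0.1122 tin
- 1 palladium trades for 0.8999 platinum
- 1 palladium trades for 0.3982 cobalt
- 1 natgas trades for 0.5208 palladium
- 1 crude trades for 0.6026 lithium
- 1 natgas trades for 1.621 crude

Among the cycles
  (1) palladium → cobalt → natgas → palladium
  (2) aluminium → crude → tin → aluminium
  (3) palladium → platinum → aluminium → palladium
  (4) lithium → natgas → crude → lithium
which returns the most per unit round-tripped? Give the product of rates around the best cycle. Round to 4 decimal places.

0.9603

(1) 0.3982 × 4.271 × 0.5208 = 0.88573
(2) 1.13 × 0.1122 × 7.268 = 0.92148
(3) 0.8999 × 2.871 × 0.3717 = 0.96033
(4) 0.9223 × 1.621 × 0.6026 = 0.90092
Highest is cycle (3) at 0.9603 (≤1, no arbitrage).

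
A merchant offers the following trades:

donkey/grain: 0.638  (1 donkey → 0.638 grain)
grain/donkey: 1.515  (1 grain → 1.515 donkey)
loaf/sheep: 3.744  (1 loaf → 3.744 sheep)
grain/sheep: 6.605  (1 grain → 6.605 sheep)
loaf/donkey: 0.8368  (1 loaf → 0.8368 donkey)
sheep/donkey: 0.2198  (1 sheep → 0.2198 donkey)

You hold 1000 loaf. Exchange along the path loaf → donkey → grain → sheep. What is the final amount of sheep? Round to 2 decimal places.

1000 loaf × 0.8368 = 836.8 donkey
836.8 donkey × 0.638 = 533.8784 grain
533.8784 grain × 6.605 = 3526.266832 sheep

3526.27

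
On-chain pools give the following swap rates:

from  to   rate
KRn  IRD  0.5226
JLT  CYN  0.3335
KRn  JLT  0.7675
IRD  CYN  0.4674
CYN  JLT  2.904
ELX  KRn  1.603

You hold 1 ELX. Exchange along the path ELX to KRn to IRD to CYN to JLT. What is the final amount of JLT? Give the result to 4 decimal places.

1.1371

1 ELX × 1.603 = 1.603 KRn
1.603 KRn × 0.5226 = 0.8377278 IRD
0.8377278 IRD × 0.4674 = 0.39155397372 CYN
0.39155397372 CYN × 2.904 = 1.13707273968288 JLT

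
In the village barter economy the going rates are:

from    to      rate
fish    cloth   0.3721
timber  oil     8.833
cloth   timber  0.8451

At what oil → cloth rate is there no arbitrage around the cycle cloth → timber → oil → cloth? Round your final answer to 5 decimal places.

Known legs of the cycle: 0.8451 × 8.833 = 7.4647683
For no arbitrage the full-cycle product must be 1, so the missing rate is 1 / 7.4647683 ≈ 0.1339626.

0.13396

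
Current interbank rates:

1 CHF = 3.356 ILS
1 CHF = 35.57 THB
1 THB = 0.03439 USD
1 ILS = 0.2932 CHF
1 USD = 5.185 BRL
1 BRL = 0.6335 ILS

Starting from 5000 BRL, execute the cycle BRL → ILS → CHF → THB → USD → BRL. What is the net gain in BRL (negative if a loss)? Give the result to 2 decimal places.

5000 BRL × 0.6335 = 3167.5 ILS
3167.5 ILS × 0.2932 = 928.711 CHF
928.711 CHF × 35.57 = 33034.25027 THB
33034.25027 THB × 0.03439 = 1136.0478667853 USD
1136.0478667853 USD × 5.185 = 5890.4081892817805 BRL
Net change: 5890.4081892817805 − 5000 = 890.4081892817805 BRL

890.41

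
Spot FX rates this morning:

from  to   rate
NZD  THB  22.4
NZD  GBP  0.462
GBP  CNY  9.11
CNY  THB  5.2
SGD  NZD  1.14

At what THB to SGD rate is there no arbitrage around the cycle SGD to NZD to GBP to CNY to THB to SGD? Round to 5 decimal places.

Known legs of the cycle: 1.14 × 0.462 × 9.11 × 5.2 = 24.94988496
For no arbitrage the full-cycle product must be 1, so the missing rate is 1 / 24.94988496 ≈ 0.0400803.

0.04008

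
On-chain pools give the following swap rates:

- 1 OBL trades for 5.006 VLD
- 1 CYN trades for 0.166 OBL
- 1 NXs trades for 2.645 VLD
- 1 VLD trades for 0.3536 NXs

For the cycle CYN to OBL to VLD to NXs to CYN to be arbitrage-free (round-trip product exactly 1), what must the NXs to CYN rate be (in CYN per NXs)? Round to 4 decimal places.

3.4032

Known legs of the cycle: 0.166 × 5.006 × 0.3536 = 0.2938401856
For no arbitrage the full-cycle product must be 1, so the missing rate is 1 / 0.2938401856 ≈ 3.403210.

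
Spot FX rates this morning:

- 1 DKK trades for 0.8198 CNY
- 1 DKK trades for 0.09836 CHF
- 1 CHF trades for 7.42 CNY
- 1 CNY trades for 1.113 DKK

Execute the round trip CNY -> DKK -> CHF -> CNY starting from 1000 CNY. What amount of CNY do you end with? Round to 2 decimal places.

1000 CNY × 1.113 = 1113 DKK
1113 DKK × 0.09836 = 109.47468 CHF
109.47468 CHF × 7.42 = 812.3021256 CNY

812.30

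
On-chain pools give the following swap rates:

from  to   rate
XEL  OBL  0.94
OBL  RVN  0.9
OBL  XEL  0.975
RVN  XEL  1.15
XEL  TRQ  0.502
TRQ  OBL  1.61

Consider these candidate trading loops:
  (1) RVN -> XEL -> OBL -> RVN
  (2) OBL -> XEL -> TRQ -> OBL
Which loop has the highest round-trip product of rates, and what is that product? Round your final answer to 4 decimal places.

0.9729

(1) 1.15 × 0.94 × 0.9 = 0.97290
(2) 0.975 × 0.502 × 1.61 = 0.78801
Highest is cycle (1) at 0.9729 (≤1, no arbitrage).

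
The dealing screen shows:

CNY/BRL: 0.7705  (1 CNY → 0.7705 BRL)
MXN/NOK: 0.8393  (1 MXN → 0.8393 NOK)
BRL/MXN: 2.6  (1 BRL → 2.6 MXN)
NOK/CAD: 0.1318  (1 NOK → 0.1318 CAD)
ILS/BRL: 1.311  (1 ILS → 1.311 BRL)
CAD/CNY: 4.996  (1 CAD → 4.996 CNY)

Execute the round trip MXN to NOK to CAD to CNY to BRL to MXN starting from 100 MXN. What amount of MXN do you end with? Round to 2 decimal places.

100 MXN × 0.8393 = 83.93 NOK
83.93 NOK × 0.1318 = 11.061974 CAD
11.061974 CAD × 4.996 = 55.265622104 CNY
55.265622104 CNY × 0.7705 = 42.582161831132 BRL
42.582161831132 BRL × 2.6 = 110.7136207609432 MXN

110.71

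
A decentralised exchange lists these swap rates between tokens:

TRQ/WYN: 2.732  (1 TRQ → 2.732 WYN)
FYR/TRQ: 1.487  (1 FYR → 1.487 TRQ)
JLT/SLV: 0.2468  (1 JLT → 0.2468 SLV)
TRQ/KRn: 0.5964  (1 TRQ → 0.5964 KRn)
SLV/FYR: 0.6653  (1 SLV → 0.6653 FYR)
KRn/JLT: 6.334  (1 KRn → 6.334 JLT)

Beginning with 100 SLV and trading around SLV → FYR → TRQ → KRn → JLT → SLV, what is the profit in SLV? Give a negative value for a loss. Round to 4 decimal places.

100 SLV × 0.6653 = 66.53 FYR
66.53 FYR × 1.487 = 98.93011 TRQ
98.93011 TRQ × 0.5964 = 59.001917604 KRn
59.001917604 KRn × 6.334 = 373.718146103736 JLT
373.718146103736 JLT × 0.2468 = 92.2336384584020448 SLV
Net change: 92.2336384584020448 − 100 = -7.7663615415979552 SLV

-7.7664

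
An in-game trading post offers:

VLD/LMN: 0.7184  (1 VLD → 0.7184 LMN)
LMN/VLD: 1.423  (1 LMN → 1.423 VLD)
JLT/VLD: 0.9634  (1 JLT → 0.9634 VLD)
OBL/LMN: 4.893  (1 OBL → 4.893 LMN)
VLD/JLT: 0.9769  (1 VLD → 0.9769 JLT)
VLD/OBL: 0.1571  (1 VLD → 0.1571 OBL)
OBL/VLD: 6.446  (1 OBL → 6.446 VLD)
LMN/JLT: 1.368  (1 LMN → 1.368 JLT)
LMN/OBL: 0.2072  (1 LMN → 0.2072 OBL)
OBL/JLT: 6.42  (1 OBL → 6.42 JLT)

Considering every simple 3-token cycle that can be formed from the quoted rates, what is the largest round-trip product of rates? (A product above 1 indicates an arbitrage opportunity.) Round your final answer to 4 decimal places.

1.0938

LMN→VLD→OBL→LMN: 1.423 × 0.1571 × 4.893 = 1.09385
JLT→VLD→OBL→JLT: 0.9634 × 0.1571 × 6.42 = 0.97167
LMN→OBL→VLD→LMN: 0.2072 × 6.446 × 0.7184 = 0.95950
LMN→JLT→VLD→LMN: 1.368 × 0.9634 × 0.7184 = 0.94680
Maximum is LMN→VLD→OBL→LMN at 1.0938; arbitrage exists.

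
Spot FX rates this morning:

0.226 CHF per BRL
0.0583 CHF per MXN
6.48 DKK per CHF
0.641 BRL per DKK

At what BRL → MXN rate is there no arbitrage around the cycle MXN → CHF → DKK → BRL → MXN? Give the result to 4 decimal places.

4.1295

Known legs of the cycle: 0.0583 × 6.48 × 0.641 = 0.242159544
For no arbitrage the full-cycle product must be 1, so the missing rate is 1 / 0.242159544 ≈ 4.129509.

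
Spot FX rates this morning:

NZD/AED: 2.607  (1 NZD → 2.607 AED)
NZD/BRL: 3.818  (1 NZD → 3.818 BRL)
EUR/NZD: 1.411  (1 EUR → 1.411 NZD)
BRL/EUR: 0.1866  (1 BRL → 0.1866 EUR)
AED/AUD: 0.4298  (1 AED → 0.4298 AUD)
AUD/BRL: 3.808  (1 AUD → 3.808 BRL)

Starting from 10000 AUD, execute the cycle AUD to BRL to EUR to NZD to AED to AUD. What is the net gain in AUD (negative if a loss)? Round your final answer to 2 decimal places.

1234.22

10000 AUD × 3.808 = 38080 BRL
38080 BRL × 0.1866 = 7105.728 EUR
7105.728 EUR × 1.411 = 10026.182208 NZD
10026.182208 NZD × 2.607 = 26138.257016256 AED
26138.257016256 AED × 0.4298 = 11234.2228655868288 AUD
Net change: 11234.2228655868288 − 10000 = 1234.2228655868288 AUD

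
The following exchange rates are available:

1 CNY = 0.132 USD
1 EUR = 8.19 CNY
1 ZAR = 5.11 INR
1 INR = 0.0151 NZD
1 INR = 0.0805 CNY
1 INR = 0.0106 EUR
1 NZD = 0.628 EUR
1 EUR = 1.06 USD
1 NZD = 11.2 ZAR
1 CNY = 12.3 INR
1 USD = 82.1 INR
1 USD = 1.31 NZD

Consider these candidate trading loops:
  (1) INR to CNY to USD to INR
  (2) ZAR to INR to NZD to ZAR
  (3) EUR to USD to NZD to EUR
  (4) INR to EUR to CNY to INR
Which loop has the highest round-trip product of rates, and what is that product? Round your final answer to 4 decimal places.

(1) 0.0805 × 0.132 × 82.1 = 0.87239
(2) 5.11 × 0.0151 × 11.2 = 0.86420
(3) 1.06 × 1.31 × 0.628 = 0.87204
(4) 0.0106 × 8.19 × 12.3 = 1.06781
Highest is cycle (4) at 1.0678 (>1, arbitrage).

1.0678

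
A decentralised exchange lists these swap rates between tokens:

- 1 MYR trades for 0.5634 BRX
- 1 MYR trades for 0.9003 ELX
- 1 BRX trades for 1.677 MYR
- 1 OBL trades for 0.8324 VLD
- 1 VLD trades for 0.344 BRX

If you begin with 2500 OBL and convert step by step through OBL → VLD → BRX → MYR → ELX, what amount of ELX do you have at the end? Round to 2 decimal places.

1080.81

2500 OBL × 0.8324 = 2081 VLD
2081 VLD × 0.344 = 715.864 BRX
715.864 BRX × 1.677 = 1200.503928 MYR
1200.503928 MYR × 0.9003 = 1080.8136863784 ELX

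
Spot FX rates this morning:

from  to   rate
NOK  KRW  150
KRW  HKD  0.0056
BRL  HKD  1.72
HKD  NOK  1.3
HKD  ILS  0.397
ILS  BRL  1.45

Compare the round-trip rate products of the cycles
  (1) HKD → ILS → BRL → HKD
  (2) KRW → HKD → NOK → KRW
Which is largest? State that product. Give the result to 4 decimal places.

1.0920

(1) 0.397 × 1.45 × 1.72 = 0.99012
(2) 0.0056 × 1.3 × 150 = 1.09200
Highest is cycle (2) at 1.0920 (>1, arbitrage).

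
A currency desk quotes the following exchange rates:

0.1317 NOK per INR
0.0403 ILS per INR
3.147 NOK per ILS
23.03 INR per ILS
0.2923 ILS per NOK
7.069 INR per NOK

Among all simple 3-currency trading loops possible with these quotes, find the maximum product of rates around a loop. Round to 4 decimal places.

NOK→INR→ILS→NOK: 7.069 × 0.0403 × 3.147 = 0.89652
NOK→ILS→INR→NOK: 0.2923 × 23.03 × 0.1317 = 0.88656
Maximum is NOK→INR→ILS→NOK at 0.8965; no arbitrage — every cycle loses value.

0.8965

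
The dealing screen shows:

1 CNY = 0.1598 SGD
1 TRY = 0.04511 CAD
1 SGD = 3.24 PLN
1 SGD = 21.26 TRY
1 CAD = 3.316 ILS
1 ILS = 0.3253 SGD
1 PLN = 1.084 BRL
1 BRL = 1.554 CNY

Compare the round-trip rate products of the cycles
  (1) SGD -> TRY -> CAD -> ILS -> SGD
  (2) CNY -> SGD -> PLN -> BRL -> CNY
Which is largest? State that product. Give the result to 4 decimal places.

(1) 21.26 × 0.04511 × 3.316 × 0.3253 = 1.03451
(2) 0.1598 × 3.24 × 1.084 × 1.554 = 0.87217
Highest is cycle (1) at 1.0345 (>1, arbitrage).

1.0345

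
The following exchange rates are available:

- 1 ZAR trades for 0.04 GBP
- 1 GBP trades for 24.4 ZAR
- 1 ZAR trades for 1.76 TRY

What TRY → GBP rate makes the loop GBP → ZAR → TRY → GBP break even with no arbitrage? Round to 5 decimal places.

0.02329

Known legs of the cycle: 24.4 × 1.76 = 42.944
For no arbitrage the full-cycle product must be 1, so the missing rate is 1 / 42.944 ≈ 0.0232861.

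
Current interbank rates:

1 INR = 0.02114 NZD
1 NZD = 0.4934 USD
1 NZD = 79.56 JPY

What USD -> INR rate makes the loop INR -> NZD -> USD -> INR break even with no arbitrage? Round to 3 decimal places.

Known legs of the cycle: 0.02114 × 0.4934 = 0.010430476
For no arbitrage the full-cycle product must be 1, so the missing rate is 1 / 0.010430476 ≈ 95.87290.

95.873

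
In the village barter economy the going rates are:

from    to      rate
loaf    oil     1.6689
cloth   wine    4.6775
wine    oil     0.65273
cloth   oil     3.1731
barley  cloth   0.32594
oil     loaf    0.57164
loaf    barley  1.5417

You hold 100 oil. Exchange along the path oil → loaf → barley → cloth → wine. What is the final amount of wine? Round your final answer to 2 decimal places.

100 oil × 0.57164 = 57.164 loaf
57.164 loaf × 1.5417 = 88.1297388 barley
88.1297388 barley × 0.32594 = 28.725007064472 cloth
28.725007064472 cloth × 4.6775 = 134.36122054406778 wine

134.36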